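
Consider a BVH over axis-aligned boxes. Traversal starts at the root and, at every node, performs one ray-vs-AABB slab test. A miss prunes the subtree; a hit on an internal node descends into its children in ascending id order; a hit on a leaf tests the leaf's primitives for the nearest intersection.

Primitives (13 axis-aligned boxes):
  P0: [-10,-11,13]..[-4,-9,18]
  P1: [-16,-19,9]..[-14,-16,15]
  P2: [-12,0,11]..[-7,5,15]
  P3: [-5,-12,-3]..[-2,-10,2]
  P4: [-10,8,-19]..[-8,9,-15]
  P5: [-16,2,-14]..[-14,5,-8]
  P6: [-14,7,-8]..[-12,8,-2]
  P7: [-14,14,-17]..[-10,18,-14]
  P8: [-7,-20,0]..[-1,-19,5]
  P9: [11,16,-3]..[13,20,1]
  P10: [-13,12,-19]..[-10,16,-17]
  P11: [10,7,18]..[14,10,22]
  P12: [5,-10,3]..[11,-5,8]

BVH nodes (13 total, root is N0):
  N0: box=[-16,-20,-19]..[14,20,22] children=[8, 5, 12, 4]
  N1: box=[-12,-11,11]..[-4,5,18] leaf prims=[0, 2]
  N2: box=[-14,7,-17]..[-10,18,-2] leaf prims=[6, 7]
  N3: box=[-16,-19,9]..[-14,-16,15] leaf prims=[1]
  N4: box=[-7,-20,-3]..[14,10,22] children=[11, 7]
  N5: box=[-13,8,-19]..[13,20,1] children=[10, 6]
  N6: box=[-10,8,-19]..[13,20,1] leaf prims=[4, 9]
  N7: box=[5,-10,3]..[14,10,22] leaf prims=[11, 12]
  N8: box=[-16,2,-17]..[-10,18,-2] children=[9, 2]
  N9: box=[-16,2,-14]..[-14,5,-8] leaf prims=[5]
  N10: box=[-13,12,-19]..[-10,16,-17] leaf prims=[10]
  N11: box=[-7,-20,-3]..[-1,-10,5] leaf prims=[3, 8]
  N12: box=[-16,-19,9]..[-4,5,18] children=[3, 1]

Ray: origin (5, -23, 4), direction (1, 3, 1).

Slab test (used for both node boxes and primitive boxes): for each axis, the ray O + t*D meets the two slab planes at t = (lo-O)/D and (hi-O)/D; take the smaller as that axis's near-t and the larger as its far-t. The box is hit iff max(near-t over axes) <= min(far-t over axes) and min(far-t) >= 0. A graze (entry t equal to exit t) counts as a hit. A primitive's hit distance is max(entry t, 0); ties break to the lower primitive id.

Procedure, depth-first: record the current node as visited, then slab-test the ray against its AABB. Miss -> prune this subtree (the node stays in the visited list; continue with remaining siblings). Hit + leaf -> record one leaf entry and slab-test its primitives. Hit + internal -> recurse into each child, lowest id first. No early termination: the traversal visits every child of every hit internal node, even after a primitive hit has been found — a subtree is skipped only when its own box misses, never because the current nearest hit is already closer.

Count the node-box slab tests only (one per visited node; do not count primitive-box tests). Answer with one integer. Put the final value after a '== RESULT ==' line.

Trace the traversal:
N0 x:[-21,9] y:[1,43/3] z:[-23,18] -> hit [1,9], descend [4, 5, 8, 12]
  N4 x:[-12,9] y:[1,11] z:[-7,18] -> hit [1,9], descend [7, 11]
    N7 x:[0,9] y:[13/3,11] z:[-1,18] -> hit [13/3,9] leaf, test {P11(miss), P12(miss)}
    N11 x:[-12,-6] y:[1,13/3] z:[-7,1] -> miss, prune
  N5 x:[-18,8] y:[31/3,43/3] z:[-23,-3] -> miss, prune
  N8 x:[-21,-15] y:[25/3,41/3] z:[-21,-6] -> miss, prune
  N12 x:[-21,-9] y:[4/3,28/3] z:[5,14] -> miss, prune

Visited [0, 4, 7, 11, 5, 8, 12]. Tests: 7 box, 1 leaf. Nearest: miss.

== RESULT ==
7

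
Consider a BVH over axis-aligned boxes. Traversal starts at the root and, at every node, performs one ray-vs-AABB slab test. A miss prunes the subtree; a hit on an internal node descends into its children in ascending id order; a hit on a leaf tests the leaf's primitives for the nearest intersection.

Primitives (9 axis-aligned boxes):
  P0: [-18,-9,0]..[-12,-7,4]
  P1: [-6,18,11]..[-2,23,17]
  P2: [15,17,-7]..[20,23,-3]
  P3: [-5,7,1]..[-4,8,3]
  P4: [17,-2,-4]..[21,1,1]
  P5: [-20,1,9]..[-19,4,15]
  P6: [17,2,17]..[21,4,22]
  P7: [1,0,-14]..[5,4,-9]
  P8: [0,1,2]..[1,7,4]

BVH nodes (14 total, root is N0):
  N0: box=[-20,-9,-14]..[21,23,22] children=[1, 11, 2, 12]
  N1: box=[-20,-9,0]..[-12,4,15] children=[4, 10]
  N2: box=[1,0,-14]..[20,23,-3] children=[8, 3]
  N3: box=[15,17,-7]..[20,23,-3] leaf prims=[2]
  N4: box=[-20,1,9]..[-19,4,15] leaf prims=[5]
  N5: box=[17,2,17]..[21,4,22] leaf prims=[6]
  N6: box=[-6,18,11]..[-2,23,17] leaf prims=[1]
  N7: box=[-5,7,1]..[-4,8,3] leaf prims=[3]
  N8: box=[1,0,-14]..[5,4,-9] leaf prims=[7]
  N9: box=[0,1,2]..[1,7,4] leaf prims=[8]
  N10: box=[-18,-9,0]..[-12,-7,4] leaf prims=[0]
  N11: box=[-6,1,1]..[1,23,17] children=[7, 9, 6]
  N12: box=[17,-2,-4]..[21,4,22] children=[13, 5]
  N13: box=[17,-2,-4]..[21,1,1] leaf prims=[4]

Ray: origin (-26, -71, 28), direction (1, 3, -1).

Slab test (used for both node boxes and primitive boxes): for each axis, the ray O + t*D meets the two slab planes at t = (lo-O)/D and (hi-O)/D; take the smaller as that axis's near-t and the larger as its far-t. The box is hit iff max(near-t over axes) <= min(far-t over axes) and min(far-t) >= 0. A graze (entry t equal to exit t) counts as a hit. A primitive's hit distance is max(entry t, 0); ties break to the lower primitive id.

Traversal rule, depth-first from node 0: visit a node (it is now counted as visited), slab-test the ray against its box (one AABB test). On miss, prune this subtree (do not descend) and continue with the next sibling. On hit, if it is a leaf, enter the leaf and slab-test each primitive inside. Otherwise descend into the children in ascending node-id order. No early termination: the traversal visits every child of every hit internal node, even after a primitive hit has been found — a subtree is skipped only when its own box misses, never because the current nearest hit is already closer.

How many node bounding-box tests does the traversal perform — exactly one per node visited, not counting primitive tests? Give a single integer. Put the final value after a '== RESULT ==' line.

Traverse from the root:
N0 x:[6,47] y:[62/3,94/3] z:[6,42] -> hit [62/3,94/3], descend [1, 2, 11, 12]
  N1 x:[6,14] y:[62/3,25] z:[13,28] -> miss, prune
  N2 x:[27,46] y:[71/3,94/3] z:[31,42] -> hit [31,94/3], descend [3, 8]
    N3 x:[41,46] y:[88/3,94/3] z:[31,35] -> miss, prune
    N8 x:[27,31] y:[71/3,25] z:[37,42] -> miss, prune
  N11 x:[20,27] y:[24,94/3] z:[11,27] -> hit [24,27], descend [6, 7, 9]
    N6 x:[20,24] y:[89/3,94/3] z:[11,17] -> miss, prune
    N7 x:[21,22] y:[26,79/3] z:[25,27] -> miss, prune
    N9 x:[26,27] y:[24,26] z:[24,26] -> hit [26,26] leaf, test {P8@t=26}
  N12 x:[43,47] y:[23,25] z:[6,32] -> miss, prune

Summary -> nodes [0, 1, 2, 3, 8, 11, 6, 7, 9, 12]; box-tests=10; leaf-entries=1; first=P8

== RESULT ==
10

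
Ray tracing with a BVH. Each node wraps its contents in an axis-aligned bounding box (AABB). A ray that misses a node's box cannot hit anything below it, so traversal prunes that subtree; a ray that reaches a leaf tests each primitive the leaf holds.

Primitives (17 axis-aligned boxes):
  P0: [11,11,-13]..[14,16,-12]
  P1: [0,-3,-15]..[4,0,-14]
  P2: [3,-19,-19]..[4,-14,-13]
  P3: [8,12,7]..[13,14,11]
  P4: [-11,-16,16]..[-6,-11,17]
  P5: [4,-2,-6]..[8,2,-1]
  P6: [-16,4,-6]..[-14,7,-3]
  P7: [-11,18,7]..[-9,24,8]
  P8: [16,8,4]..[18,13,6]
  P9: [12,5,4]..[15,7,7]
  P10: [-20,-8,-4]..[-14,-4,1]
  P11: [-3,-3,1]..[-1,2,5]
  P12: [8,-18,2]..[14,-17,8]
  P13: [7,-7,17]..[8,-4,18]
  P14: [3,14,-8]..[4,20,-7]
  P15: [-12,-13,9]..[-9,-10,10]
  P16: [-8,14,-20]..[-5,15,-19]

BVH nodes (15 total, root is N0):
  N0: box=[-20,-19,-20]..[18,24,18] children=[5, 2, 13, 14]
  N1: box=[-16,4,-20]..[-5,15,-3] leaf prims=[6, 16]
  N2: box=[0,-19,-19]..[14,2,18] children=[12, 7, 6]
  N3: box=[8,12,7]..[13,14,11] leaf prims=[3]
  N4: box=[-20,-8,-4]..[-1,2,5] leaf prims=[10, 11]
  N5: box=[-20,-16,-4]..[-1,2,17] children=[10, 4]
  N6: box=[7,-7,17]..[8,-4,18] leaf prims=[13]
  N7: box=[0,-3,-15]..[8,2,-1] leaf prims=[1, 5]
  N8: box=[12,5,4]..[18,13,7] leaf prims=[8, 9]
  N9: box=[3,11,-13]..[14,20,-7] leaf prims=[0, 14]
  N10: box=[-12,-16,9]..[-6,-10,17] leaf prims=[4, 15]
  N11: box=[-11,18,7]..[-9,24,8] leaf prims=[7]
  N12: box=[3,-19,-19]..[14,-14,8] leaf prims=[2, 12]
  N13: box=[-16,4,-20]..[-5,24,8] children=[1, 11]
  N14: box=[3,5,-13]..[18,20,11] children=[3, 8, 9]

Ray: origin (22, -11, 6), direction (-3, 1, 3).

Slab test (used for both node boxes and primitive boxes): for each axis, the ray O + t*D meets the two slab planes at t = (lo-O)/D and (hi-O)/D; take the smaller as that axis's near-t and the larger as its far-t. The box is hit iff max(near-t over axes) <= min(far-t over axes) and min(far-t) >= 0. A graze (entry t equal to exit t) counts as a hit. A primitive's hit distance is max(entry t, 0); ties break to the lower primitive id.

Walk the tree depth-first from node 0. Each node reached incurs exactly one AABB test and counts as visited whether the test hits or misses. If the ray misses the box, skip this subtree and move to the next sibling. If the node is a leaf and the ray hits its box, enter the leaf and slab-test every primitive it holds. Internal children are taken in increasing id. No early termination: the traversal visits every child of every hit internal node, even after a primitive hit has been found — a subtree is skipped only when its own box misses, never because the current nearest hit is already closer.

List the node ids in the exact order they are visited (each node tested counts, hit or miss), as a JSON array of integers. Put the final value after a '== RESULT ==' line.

Trace the traversal:
N0 x:[4/3,14] y:[-8,35] z:[-26/3,4] -> hit [4/3,4], descend [2, 5, 13, 14]
  N2 x:[8/3,22/3] y:[-8,13] z:[-25/3,4] -> hit [8/3,4], descend [6, 7, 12]
    N6 x:[14/3,5] y:[4,7] z:[11/3,4] -> miss, prune
    N7 x:[14/3,22/3] y:[8,13] z:[-7,-7/3] -> miss, prune
    N12 x:[8/3,19/3] y:[-8,-3] z:[-25/3,2/3] -> miss, prune
  N5 x:[23/3,14] y:[-5,13] z:[-10/3,11/3] -> miss, prune
  N13 x:[9,38/3] y:[15,35] z:[-26/3,2/3] -> miss, prune
  N14 x:[4/3,19/3] y:[16,31] z:[-19/3,5/3] -> miss, prune

Summary -> nodes [0, 2, 6, 7, 12, 5, 13, 14]; box-tests=8; leaf-entries=0; first=miss

== RESULT ==
[0, 2, 6, 7, 12, 5, 13, 14]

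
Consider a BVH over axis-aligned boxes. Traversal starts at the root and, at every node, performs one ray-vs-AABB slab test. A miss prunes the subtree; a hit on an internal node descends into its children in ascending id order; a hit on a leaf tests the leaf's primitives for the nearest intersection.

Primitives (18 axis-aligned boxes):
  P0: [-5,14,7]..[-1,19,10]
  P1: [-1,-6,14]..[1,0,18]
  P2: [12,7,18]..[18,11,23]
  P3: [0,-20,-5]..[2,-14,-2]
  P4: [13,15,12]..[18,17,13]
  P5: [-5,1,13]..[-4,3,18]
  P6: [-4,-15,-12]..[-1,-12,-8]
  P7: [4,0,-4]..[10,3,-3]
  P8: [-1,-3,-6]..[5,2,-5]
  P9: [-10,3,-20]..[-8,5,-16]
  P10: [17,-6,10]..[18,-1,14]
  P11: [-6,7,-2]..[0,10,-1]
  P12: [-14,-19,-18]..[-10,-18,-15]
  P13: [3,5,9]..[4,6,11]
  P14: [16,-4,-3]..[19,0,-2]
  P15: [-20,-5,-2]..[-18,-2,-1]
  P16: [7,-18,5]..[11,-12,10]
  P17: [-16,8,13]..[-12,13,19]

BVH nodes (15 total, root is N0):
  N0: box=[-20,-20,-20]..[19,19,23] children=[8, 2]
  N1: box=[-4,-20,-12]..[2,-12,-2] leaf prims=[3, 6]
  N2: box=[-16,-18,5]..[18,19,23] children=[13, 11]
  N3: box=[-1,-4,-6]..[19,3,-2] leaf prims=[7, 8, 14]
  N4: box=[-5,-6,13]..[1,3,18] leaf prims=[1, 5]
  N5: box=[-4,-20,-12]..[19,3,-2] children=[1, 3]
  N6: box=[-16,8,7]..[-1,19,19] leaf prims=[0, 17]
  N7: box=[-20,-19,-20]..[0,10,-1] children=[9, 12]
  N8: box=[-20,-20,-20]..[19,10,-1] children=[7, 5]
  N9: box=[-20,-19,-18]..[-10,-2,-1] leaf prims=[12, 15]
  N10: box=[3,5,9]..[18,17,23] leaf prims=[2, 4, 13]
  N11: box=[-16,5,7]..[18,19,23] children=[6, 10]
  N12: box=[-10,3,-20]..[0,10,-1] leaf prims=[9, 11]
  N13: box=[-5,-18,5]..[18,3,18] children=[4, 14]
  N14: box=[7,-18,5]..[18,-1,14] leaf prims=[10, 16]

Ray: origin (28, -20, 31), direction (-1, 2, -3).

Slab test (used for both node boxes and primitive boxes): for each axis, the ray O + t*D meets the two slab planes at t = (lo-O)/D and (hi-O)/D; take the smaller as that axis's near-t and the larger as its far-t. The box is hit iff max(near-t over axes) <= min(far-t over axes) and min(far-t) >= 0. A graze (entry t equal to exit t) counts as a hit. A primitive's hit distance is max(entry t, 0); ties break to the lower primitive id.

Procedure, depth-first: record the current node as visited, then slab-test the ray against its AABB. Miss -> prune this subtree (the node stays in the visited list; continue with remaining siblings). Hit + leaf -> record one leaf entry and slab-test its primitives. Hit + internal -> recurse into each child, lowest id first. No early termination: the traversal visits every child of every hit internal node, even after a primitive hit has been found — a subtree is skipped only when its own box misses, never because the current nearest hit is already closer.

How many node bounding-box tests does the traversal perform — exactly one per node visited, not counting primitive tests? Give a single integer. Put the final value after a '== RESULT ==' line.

Walk:
N0 x:[9,48] y:[0,39/2] z:[8/3,17] -> hit [9,17], descend [2, 8]
  N2 x:[10,44] y:[1,39/2] z:[8/3,26/3] -> miss, prune
  N8 x:[9,48] y:[0,15] z:[32/3,17] -> hit [32/3,15], descend [5, 7]
    N5 x:[9,32] y:[0,23/2] z:[11,43/3] -> hit [11,23/2], descend [1, 3]
      N1 x:[26,32] y:[0,4] z:[11,43/3] -> miss, prune
      N3 x:[9,29] y:[8,23/2] z:[11,37/3] -> hit [11,23/2] leaf, test {P7(miss), P8(miss), P14(miss)}
    N7 x:[28,48] y:[1/2,15] z:[32/3,17] -> miss, prune

7 AABB tests over nodes [0, 2, 8, 5, 1, 3, 7]; 1 leaf entered; closest miss.

== RESULT ==
7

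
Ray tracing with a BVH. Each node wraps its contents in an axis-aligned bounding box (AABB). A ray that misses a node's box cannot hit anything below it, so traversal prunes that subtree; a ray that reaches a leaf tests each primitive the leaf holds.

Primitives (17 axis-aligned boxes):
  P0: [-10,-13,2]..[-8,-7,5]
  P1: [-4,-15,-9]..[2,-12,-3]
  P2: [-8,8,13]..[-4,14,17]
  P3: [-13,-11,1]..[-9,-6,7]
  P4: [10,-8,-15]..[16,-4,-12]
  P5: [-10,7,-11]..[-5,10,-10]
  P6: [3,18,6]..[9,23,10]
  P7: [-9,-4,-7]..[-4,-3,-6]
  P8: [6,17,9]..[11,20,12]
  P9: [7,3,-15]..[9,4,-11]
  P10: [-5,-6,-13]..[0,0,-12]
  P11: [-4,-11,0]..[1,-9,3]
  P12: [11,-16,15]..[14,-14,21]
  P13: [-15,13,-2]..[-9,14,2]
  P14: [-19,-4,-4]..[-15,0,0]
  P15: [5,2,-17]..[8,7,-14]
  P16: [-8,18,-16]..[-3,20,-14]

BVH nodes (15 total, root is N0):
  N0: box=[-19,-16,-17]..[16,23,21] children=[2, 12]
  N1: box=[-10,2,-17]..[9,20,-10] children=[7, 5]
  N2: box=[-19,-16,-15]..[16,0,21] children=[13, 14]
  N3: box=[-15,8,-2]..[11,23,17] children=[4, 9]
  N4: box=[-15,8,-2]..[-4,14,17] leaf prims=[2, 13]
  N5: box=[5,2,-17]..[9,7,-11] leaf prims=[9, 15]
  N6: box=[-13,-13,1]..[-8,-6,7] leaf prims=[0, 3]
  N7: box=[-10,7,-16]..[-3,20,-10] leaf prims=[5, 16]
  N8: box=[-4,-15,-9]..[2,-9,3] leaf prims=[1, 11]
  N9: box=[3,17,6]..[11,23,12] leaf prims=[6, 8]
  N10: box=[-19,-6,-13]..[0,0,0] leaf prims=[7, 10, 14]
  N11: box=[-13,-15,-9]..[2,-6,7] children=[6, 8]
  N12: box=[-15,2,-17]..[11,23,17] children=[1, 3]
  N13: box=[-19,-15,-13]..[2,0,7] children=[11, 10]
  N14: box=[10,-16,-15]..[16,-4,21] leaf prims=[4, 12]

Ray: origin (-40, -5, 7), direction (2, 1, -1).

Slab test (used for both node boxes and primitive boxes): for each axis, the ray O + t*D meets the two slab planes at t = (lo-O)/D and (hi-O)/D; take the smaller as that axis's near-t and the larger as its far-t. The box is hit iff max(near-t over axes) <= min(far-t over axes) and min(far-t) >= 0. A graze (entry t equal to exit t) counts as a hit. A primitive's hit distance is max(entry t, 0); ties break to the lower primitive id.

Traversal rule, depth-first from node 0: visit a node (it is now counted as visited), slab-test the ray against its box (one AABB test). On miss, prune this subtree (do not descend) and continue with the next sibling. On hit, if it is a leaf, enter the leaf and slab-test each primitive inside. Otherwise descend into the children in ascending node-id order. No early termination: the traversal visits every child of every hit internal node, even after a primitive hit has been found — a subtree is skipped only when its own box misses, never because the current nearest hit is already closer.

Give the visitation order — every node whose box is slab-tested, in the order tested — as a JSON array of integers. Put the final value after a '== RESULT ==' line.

Traverse from the root:
N0 x:[21/2,28] y:[-11,28] z:[-14,24] -> hit [21/2,24], descend [2, 12]
  N2 x:[21/2,28] y:[-11,5] z:[-14,22] -> miss, prune
  N12 x:[25/2,51/2] y:[7,28] z:[-10,24] -> hit [25/2,24], descend [1, 3]
    N1 x:[15,49/2] y:[7,25] z:[17,24] -> hit [17,24], descend [5, 7]
      N5 x:[45/2,49/2] y:[7,12] z:[18,24] -> miss, prune
      N7 x:[15,37/2] y:[12,25] z:[17,23] -> hit [17,37/2] leaf, test {P5(miss), P16(miss)}
    N3 x:[25/2,51/2] y:[13,28] z:[-10,9] -> miss, prune

7 AABB tests over nodes [0, 2, 12, 1, 5, 7, 3]; 1 leaf entered; closest miss.

== RESULT ==
[0, 2, 12, 1, 5, 7, 3]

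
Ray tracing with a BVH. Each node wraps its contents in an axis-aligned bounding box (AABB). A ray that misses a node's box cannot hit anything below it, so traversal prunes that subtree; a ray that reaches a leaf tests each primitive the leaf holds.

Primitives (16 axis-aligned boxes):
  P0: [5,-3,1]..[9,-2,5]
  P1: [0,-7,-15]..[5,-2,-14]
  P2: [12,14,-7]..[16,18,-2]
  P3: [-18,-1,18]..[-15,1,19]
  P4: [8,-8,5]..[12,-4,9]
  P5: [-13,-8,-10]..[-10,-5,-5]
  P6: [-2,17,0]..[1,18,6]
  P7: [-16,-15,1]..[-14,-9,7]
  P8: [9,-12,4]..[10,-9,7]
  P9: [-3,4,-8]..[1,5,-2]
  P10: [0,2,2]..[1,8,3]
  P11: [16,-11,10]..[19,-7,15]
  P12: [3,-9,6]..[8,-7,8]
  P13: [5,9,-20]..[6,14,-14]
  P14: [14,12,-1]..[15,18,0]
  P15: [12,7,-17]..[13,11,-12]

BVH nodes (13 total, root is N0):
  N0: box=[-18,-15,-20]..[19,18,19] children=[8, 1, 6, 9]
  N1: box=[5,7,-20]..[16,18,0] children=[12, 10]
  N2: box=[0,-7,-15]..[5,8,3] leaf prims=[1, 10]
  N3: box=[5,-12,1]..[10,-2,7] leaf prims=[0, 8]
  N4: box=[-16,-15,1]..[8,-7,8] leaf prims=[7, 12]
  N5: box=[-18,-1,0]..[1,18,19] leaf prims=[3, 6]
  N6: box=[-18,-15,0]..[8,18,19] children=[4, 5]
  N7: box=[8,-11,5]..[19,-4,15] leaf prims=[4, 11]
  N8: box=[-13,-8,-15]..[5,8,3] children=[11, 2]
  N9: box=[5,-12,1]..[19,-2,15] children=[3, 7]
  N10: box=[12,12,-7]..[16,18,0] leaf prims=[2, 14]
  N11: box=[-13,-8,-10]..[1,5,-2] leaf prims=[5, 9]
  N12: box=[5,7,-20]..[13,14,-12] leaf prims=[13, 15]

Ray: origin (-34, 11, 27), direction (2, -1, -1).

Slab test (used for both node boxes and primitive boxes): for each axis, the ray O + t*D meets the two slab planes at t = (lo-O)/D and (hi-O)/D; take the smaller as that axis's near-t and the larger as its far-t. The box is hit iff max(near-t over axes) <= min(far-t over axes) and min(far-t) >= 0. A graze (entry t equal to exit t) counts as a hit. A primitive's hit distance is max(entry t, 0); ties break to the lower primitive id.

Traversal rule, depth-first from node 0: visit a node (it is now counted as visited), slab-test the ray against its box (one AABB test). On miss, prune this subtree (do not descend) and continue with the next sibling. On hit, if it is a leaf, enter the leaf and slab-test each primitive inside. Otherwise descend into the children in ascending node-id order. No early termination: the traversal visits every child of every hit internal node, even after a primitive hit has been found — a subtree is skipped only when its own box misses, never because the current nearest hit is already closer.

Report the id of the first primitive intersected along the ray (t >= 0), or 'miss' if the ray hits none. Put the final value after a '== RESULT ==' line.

Traverse from the root:
N0 x:[8,53/2] y:[-7,26] z:[8,47] -> hit [8,26], descend [1, 6, 8, 9]
  N1 x:[39/2,25] y:[-7,4] z:[27,47] -> miss, prune
  N6 x:[8,21] y:[-7,26] z:[8,27] -> hit [8,21], descend [4, 5]
    N4 x:[9,21] y:[18,26] z:[19,26] -> hit [19,21] leaf, test {P7(miss), P12@t=19}
    N5 x:[8,35/2] y:[-7,12] z:[8,27] -> hit [8,12] leaf, test {P3(miss), P6(miss)}
  N8 x:[21/2,39/2] y:[3,19] z:[24,42] -> miss, prune
  N9 x:[39/2,53/2] y:[13,23] z:[12,26] -> hit [39/2,23], descend [3, 7]
    N3 x:[39/2,22] y:[13,23] z:[20,26] -> hit [20,22] leaf, test {P0(miss), P8@t=43/2}
    N7 x:[21,53/2] y:[15,22] z:[12,22] -> hit [21,22] leaf, test {P4(miss), P11(miss)}

Visited [0, 1, 6, 4, 5, 8, 9, 3, 7]. Tests: 9 box, 4 leaf. Nearest: P12.

== RESULT ==
12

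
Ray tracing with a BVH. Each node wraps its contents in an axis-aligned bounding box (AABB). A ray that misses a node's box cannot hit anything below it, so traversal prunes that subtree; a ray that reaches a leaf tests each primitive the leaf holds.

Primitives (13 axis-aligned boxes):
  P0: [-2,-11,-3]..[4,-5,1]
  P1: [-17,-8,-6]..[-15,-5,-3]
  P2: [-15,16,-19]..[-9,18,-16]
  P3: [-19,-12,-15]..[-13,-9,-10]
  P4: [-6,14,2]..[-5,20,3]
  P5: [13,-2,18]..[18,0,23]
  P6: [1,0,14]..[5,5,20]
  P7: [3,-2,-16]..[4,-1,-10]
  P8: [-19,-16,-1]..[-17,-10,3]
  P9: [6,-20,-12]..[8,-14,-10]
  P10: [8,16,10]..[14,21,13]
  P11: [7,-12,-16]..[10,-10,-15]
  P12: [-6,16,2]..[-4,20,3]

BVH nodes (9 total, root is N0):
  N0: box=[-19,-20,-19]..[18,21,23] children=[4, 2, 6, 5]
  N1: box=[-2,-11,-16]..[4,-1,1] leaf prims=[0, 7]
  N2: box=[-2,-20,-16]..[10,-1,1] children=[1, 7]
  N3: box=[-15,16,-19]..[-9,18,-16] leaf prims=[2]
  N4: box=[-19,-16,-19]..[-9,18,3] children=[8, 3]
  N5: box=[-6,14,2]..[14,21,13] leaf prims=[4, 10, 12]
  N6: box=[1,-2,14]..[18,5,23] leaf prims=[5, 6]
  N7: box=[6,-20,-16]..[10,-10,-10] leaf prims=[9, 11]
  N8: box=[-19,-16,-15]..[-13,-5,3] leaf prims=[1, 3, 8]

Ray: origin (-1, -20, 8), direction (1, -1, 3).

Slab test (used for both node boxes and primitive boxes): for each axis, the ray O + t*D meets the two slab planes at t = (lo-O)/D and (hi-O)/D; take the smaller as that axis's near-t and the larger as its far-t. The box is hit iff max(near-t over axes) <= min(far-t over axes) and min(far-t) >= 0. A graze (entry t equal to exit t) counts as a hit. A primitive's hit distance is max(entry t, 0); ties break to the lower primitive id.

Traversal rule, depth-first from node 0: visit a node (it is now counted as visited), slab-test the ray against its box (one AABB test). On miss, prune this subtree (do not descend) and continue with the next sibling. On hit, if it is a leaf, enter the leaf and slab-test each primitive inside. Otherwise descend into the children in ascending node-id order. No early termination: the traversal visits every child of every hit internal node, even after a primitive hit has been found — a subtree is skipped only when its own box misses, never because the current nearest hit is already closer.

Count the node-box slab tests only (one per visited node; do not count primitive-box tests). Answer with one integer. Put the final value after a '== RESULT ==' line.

Trace the traversal:
N0 x:[-18,19] y:[-41,0] z:[-9,5] -> hit [-9,0], descend [2, 4, 5, 6]
  N2 x:[-1,11] y:[-19,0] z:[-8,-7/3] -> miss, prune
  N4 x:[-18,-8] y:[-38,-4] z:[-9,-5/3] -> miss, prune
  N5 x:[-5,15] y:[-41,-34] z:[-2,5/3] -> miss, prune
  N6 x:[2,19] y:[-25,-18] z:[2,5] -> miss, prune

order=[0, 2, 4, 5, 6]  |boxes|=5  |leaves|=0  hit=miss

== RESULT ==
5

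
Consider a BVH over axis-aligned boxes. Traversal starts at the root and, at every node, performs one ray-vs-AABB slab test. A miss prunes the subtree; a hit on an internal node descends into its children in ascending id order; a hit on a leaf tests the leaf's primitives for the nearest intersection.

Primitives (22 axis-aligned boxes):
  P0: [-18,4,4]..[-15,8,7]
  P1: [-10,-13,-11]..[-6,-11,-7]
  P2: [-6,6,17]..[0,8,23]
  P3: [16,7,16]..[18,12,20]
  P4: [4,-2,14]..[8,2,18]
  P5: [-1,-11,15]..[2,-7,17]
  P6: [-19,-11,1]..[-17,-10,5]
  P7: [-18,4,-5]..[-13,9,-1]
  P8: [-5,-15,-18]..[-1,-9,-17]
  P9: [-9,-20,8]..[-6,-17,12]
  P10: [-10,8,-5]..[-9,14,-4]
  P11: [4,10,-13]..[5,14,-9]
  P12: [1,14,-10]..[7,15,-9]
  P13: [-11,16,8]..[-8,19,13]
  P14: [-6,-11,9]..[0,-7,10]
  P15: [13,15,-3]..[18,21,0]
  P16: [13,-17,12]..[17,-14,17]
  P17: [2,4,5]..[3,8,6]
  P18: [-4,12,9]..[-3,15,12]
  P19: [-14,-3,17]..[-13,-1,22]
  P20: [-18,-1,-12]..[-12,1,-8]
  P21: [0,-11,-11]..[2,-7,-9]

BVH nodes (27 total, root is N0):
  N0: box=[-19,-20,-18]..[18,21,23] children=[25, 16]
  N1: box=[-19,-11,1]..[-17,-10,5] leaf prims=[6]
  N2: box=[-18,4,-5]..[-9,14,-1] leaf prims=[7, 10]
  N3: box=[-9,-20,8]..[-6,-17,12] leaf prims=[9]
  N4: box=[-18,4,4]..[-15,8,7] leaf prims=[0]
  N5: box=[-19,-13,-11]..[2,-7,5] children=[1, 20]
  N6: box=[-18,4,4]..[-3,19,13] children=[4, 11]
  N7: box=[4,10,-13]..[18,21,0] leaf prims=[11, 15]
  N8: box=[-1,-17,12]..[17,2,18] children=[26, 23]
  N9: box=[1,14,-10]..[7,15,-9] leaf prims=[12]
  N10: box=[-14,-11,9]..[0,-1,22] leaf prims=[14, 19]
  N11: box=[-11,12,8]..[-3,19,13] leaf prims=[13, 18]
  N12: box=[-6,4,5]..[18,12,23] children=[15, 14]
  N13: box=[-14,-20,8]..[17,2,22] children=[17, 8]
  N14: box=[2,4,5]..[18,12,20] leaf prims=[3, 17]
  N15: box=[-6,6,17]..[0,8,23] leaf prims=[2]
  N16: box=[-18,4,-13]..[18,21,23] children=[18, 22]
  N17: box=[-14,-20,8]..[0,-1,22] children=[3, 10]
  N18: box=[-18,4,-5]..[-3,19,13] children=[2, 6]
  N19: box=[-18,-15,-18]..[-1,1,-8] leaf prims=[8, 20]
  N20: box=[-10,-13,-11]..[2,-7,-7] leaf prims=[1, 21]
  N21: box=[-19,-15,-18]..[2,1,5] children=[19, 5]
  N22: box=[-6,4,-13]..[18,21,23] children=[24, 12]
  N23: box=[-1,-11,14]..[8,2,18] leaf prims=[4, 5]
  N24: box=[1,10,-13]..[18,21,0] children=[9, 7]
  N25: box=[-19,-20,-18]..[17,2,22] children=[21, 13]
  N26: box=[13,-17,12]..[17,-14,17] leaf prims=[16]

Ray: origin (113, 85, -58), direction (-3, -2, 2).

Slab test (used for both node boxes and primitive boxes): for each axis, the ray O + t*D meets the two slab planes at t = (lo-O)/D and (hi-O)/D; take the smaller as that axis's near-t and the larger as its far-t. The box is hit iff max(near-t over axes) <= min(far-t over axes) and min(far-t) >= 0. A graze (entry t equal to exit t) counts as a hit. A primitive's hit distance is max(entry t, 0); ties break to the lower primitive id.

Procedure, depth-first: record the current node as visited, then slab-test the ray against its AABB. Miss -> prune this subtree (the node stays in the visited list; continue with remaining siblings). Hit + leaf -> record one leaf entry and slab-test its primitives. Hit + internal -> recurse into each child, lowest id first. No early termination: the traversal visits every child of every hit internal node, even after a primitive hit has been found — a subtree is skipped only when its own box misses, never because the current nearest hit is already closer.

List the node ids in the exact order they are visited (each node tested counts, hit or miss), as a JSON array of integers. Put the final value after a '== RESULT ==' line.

Trace the traversal:
N0 x:[95/3,44] y:[32,105/2] z:[20,81/2] -> hit [32,81/2], descend [16, 25]
  N16 x:[95/3,131/3] y:[32,81/2] z:[45/2,81/2] -> hit [32,81/2], descend [18, 22]
    N18 x:[116/3,131/3] y:[33,81/2] z:[53/2,71/2] -> miss, prune
    N22 x:[95/3,119/3] y:[32,81/2] z:[45/2,81/2] -> hit [32,119/3], descend [12, 24]
      N12 x:[95/3,119/3] y:[73/2,81/2] z:[63/2,81/2] -> hit [73/2,119/3], descend [14, 15]
        N14 x:[95/3,37] y:[73/2,81/2] z:[63/2,39] -> hit [73/2,37] leaf, test {P3(miss), P17(miss)}
        N15 x:[113/3,119/3] y:[77/2,79/2] z:[75/2,81/2] -> hit [77/2,79/2] leaf, test {P2@t=77/2}
      N24 x:[95/3,112/3] y:[32,75/2] z:[45/2,29] -> miss, prune
  N25 x:[32,44] y:[83/2,105/2] z:[20,40] -> miss, prune

9 AABB tests over nodes [0, 16, 18, 22, 12, 14, 15, 24, 25]; 2 leaves entered; closest P2.

== RESULT ==
[0, 16, 18, 22, 12, 14, 15, 24, 25]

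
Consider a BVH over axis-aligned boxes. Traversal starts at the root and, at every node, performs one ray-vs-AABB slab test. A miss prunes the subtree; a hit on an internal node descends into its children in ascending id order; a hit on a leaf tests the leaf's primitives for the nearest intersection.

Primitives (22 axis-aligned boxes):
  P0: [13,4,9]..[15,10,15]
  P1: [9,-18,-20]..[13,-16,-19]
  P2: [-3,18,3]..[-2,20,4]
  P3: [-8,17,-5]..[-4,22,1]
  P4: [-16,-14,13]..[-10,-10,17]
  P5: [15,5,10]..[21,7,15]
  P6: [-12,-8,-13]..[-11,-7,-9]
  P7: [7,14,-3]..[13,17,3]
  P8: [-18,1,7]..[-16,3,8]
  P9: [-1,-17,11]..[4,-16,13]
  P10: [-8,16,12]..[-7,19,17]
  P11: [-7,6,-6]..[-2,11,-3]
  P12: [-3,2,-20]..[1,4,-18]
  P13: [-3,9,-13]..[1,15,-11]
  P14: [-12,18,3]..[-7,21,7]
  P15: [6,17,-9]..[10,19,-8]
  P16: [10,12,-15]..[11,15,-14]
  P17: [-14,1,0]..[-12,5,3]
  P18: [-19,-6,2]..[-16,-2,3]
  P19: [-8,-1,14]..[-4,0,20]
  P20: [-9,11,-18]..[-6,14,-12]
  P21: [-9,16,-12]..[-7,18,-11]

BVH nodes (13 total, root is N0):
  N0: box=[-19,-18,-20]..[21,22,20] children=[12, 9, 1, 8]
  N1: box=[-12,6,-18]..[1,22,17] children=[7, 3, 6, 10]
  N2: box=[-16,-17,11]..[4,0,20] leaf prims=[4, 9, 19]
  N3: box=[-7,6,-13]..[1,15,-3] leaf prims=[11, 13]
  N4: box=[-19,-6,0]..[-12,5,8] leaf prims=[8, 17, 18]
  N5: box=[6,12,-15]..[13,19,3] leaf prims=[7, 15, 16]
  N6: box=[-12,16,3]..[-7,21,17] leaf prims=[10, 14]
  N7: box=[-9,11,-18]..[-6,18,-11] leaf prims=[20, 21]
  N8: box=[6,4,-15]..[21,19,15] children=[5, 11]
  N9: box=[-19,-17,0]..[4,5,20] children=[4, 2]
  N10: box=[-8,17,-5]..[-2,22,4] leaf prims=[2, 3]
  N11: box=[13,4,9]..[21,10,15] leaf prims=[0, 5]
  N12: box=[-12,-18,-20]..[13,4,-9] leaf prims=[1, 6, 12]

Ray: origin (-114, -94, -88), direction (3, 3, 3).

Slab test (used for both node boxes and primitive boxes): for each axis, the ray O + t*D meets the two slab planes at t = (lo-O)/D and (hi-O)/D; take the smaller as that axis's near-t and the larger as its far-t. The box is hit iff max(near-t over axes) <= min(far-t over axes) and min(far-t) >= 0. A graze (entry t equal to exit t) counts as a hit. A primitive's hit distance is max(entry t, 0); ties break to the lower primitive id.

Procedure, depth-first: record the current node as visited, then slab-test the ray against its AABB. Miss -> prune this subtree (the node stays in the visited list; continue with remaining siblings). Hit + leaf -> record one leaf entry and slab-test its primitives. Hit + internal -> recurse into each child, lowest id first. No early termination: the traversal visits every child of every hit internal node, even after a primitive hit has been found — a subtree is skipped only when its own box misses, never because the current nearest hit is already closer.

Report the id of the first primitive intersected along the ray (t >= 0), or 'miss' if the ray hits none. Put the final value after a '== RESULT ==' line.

Traverse from the root:
N0 x:[95/3,45] y:[76/3,116/3] z:[68/3,36] -> hit [95/3,36], descend [1, 8, 9, 12]
  N1 x:[34,115/3] y:[100/3,116/3] z:[70/3,35] -> hit [34,35], descend [3, 6, 7, 10]
    N3 x:[107/3,115/3] y:[100/3,109/3] z:[25,85/3] -> miss, prune
    N6 x:[34,107/3] y:[110/3,115/3] z:[91/3,35] -> miss, prune
    N7 x:[35,36] y:[35,112/3] z:[70/3,77/3] -> miss, prune
    N10 x:[106/3,112/3] y:[37,116/3] z:[83/3,92/3] -> miss, prune
  N8 x:[40,45] y:[98/3,113/3] z:[73/3,103/3] -> miss, prune
  N9 x:[95/3,118/3] y:[77/3,33] z:[88/3,36] -> hit [95/3,33], descend [2, 4]
    N2 x:[98/3,118/3] y:[77/3,94/3] z:[33,36] -> miss, prune
    N4 x:[95/3,34] y:[88/3,33] z:[88/3,32] -> hit [95/3,32] leaf, test {P8@t=32, P17(miss), P18(miss)}
  N12 x:[34,127/3] y:[76/3,98/3] z:[68/3,79/3] -> miss, prune

Summary -> nodes [0, 1, 3, 6, 7, 10, 8, 9, 2, 4, 12]; box-tests=11; leaf-entries=1; first=P8

== RESULT ==
8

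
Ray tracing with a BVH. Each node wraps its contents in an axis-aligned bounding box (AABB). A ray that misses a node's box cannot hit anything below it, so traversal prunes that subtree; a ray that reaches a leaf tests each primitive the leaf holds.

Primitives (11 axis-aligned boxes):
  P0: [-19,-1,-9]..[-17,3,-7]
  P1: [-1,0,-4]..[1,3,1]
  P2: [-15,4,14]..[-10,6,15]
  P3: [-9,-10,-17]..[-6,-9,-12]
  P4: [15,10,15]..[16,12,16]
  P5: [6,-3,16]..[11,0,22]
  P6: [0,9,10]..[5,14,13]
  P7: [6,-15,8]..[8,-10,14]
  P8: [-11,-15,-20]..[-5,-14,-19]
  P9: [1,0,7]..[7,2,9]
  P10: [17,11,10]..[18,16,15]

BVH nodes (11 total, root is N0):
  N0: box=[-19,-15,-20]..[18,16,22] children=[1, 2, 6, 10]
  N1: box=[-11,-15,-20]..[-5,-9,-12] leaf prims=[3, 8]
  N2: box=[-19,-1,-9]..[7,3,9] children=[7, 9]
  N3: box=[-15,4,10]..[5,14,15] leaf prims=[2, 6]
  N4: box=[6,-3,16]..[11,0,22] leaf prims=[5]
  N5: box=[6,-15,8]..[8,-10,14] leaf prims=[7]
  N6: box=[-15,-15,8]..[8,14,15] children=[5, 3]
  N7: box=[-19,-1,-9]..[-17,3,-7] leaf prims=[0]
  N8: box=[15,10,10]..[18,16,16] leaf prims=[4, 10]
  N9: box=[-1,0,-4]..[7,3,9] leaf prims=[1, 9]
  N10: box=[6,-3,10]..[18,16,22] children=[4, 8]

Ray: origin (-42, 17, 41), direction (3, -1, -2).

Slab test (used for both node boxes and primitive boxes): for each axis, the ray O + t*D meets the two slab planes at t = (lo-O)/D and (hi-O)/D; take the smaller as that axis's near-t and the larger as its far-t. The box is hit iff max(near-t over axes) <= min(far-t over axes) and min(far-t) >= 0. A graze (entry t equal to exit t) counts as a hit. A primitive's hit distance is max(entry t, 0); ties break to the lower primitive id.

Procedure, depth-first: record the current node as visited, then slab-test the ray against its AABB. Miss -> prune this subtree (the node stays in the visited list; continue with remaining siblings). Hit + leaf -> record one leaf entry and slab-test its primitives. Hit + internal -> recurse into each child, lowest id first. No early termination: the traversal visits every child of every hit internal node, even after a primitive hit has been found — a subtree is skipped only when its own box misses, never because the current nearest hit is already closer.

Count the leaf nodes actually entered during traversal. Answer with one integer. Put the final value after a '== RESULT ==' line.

Walk:
N0 x:[23/3,20] y:[1,32] z:[19/2,61/2] -> hit [19/2,20], descend [1, 2, 6, 10]
  N1 x:[31/3,37/3] y:[26,32] z:[53/2,61/2] -> miss, prune
  N2 x:[23/3,49/3] y:[14,18] z:[16,25] -> hit [16,49/3], descend [7, 9]
    N7 x:[23/3,25/3] y:[14,18] z:[24,25] -> miss, prune
    N9 x:[41/3,49/3] y:[14,17] z:[16,45/2] -> hit [16,49/3] leaf, test {P1(miss), P9@t=16}
  N6 x:[9,50/3] y:[3,32] z:[13,33/2] -> hit [13,33/2], descend [3, 5]
    N3 x:[9,47/3] y:[3,13] z:[13,31/2] -> hit [13,13] leaf, test {P2(miss), P6(miss)}
    N5 x:[16,50/3] y:[27,32] z:[27/2,33/2] -> miss, prune
  N10 x:[16,20] y:[1,20] z:[19/2,31/2] -> miss, prune

9 AABB tests over nodes [0, 1, 2, 7, 9, 6, 3, 5, 10]; 2 leaves entered; closest P9.

== RESULT ==
2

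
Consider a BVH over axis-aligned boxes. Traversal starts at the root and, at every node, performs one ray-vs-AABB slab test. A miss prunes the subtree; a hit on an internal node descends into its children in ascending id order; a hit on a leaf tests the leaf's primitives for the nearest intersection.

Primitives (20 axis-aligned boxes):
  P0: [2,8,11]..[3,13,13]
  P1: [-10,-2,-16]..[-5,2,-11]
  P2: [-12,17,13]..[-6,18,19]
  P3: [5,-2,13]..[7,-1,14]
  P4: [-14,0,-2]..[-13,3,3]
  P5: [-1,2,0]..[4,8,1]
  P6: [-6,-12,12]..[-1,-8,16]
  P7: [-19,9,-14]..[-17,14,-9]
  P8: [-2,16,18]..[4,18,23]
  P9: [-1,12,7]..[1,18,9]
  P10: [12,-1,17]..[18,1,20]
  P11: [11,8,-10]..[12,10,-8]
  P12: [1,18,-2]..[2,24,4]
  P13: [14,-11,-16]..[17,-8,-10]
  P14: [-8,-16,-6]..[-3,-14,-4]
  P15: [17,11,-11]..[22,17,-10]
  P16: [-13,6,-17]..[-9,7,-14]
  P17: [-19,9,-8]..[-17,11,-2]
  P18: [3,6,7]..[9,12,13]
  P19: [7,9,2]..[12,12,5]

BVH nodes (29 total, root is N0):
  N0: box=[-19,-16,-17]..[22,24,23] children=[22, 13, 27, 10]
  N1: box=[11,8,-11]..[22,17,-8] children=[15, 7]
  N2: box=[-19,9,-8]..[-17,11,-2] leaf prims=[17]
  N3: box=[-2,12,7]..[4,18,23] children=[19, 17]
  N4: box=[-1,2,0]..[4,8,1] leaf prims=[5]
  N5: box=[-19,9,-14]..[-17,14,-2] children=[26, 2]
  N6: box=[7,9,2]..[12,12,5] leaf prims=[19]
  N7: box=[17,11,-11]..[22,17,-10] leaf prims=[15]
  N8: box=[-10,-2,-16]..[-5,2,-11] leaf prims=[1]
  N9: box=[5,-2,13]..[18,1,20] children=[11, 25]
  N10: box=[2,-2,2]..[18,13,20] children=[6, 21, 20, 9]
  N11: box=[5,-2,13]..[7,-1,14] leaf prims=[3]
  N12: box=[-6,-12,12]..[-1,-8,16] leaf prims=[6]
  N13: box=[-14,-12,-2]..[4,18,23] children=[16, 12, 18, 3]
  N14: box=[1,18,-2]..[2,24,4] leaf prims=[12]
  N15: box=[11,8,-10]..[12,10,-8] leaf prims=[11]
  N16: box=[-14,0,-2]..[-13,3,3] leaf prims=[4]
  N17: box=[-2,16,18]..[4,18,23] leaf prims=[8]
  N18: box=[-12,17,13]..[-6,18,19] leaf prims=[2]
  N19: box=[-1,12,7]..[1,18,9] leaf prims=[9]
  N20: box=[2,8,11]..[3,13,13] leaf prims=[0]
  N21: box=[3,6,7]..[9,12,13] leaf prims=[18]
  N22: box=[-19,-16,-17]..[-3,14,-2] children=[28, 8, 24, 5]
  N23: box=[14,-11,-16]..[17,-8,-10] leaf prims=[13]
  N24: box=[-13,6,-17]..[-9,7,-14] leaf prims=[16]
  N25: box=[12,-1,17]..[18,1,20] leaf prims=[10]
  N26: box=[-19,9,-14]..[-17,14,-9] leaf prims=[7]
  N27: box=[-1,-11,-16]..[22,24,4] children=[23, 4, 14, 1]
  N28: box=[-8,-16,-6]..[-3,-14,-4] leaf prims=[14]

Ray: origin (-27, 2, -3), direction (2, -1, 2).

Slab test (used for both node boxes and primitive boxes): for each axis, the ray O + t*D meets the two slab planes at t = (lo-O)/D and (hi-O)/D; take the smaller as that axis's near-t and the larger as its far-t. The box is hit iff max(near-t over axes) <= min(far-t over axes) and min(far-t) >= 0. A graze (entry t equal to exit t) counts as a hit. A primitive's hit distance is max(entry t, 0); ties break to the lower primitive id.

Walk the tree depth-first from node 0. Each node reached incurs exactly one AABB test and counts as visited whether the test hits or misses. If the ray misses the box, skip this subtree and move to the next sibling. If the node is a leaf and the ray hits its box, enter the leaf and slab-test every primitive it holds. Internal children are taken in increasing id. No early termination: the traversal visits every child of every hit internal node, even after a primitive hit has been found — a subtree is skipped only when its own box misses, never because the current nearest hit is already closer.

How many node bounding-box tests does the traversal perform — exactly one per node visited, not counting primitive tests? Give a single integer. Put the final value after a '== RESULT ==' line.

Trace the traversal:
N0 x:[4,49/2] y:[-22,18] z:[-7,13] -> hit [4,13], descend [10, 13, 22, 27]
  N10 x:[29/2,45/2] y:[-11,4] z:[5/2,23/2] -> miss, prune
  N13 x:[13/2,31/2] y:[-16,14] z:[1/2,13] -> hit [13/2,13], descend [3, 12, 16, 18]
    N3 x:[25/2,31/2] y:[-16,-10] z:[5,13] -> miss, prune
    N12 x:[21/2,13] y:[10,14] z:[15/2,19/2] -> miss, prune
    N16 x:[13/2,7] y:[-1,2] z:[1/2,3] -> miss, prune
    N18 x:[15/2,21/2] y:[-16,-15] z:[8,11] -> miss, prune
  N22 x:[4,12] y:[-12,18] z:[-7,1/2] -> miss, prune
  N27 x:[13,49/2] y:[-22,13] z:[-13/2,7/2] -> miss, prune

9 AABB tests over nodes [0, 10, 13, 3, 12, 16, 18, 22, 27]; 0 leaves entered; closest miss.

== RESULT ==
9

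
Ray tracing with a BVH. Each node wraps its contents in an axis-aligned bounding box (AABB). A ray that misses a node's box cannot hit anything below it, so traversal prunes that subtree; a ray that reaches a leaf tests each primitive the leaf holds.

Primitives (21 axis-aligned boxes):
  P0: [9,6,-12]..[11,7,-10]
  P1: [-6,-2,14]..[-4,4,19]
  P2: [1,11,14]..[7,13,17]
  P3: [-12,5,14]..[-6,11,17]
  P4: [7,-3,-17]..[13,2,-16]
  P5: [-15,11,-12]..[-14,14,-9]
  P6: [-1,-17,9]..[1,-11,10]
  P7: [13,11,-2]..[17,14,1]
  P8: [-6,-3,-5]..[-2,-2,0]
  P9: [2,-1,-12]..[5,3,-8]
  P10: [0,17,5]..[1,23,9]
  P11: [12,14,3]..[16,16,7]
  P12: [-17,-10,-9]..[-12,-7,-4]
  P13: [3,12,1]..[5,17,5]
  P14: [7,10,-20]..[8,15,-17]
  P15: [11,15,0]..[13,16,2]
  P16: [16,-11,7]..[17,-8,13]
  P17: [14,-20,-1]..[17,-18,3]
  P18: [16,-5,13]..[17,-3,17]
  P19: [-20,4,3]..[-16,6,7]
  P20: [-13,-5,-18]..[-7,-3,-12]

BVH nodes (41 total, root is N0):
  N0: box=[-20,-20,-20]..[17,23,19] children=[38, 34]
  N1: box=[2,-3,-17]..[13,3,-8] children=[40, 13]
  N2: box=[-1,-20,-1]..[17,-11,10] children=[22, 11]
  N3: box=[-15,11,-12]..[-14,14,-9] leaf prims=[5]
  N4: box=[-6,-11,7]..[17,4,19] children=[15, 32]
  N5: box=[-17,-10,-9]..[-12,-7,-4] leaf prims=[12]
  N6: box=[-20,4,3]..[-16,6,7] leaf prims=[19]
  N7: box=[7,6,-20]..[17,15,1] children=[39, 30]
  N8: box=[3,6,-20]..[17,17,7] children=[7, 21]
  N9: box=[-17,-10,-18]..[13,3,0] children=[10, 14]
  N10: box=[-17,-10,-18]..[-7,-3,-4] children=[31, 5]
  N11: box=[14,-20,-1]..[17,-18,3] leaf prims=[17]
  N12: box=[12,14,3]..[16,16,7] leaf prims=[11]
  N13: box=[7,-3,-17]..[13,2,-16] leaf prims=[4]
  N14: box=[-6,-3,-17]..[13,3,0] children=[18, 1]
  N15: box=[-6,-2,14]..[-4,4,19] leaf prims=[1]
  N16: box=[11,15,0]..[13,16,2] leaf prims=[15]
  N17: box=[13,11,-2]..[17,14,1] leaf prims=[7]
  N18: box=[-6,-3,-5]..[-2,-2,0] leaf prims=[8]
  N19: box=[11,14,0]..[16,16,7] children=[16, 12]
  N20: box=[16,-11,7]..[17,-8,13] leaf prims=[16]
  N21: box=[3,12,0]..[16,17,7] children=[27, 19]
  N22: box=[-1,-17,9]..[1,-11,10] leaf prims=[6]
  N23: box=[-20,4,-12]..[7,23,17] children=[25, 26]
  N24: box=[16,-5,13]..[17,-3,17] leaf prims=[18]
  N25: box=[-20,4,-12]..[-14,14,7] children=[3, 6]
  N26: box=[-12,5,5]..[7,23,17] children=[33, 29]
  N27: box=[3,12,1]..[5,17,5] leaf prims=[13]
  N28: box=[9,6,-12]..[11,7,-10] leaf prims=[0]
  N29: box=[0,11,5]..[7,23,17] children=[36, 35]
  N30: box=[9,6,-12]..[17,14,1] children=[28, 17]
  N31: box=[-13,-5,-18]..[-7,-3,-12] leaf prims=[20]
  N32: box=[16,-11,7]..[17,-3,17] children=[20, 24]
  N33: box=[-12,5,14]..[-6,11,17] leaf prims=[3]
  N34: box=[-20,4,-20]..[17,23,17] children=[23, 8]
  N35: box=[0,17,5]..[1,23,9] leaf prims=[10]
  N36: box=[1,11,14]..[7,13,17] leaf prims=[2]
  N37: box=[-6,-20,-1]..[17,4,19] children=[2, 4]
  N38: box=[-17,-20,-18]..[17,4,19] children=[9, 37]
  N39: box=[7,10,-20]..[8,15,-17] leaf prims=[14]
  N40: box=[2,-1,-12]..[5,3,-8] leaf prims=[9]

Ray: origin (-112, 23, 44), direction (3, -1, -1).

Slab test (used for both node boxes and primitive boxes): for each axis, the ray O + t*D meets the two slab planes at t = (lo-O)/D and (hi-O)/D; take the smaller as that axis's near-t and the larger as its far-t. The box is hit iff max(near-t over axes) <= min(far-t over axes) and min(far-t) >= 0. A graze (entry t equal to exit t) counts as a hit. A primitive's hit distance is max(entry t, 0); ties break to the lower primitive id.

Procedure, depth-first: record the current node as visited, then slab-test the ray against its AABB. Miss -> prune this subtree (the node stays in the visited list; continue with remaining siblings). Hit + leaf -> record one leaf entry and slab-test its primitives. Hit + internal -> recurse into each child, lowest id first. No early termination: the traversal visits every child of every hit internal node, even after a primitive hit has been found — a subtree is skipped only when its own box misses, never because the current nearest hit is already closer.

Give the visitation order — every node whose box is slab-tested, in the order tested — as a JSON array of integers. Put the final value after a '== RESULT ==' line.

Trace the traversal:
N0 x:[92/3,43] y:[0,43] z:[25,64] -> hit [92/3,43], descend [34, 38]
  N34 x:[92/3,43] y:[0,19] z:[27,64] -> miss, prune
  N38 x:[95/3,43] y:[19,43] z:[25,62] -> hit [95/3,43], descend [9, 37]
    N9 x:[95/3,125/3] y:[20,33] z:[44,62] -> miss, prune
    N37 x:[106/3,43] y:[19,43] z:[25,45] -> hit [106/3,43], descend [2, 4]
      N2 x:[37,43] y:[34,43] z:[34,45] -> hit [37,43], descend [11, 22]
        N11 x:[42,43] y:[41,43] z:[41,45] -> hit [42,43] leaf, test {P17@t=42}
        N22 x:[37,113/3] y:[34,40] z:[34,35] -> miss, prune
      N4 x:[106/3,43] y:[19,34] z:[25,37] -> miss, prune

Visited [0, 34, 38, 9, 37, 2, 11, 22, 4]. Tests: 9 box, 1 leaf. Nearest: P17.

== RESULT ==
[0, 34, 38, 9, 37, 2, 11, 22, 4]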